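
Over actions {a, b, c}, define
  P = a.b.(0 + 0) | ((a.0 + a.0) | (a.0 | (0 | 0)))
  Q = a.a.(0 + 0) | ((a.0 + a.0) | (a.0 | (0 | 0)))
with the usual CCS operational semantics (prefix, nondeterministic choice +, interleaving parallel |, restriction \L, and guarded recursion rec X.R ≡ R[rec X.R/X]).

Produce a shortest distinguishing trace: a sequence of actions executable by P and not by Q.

ab

LTS(P): 12 reachable states
  s0 = a.b.(0 + 0) | ((a.0 + a.0) | (a.0 | (0 | 0))) → -a-> s1, -a-> s2, -a-> s3
  s1 = a.b.(0 + 0) | ((a.0 + a.0) | (0 | (0 | 0))) → -a-> s4, -a-> s5
  s2 = a.b.(0 + 0) | (0 | (a.0 | (0 | 0))) → -a-> s4, -a-> s6
  s3 = b.(0 + 0) | ((a.0 + a.0) | (a.0 | (0 | 0))) → -a-> s5, -a-> s6, -b-> s7
  s4 = a.b.(0 + 0) | (0 | (0 | (0 | 0))) → -a-> s8
  s5 = b.(0 + 0) | ((a.0 + a.0) | (0 | (0 | 0))) → -a-> s8, -b-> s9
  s6 = b.(0 + 0) | (0 | (a.0 | (0 | 0))) → -a-> s8, -b-> s10
  s7 = (0 + 0) | ((a.0 + a.0) | (a.0 | (0 | 0))) → -a-> s10, -a-> s9
  s8 = b.(0 + 0) | (0 | (0 | (0 | 0))) → -b-> s11
  s9 = (0 + 0) | ((a.0 + a.0) | (0 | (0 | 0))) → -a-> s11
  s10 = (0 + 0) | (0 | (a.0 | (0 | 0))) → -a-> s11
  s11 = (0 + 0) | (0 | (0 | (0 | 0))) → ∅
LTS(Q): 12 reachable states
  t0 = a.a.(0 + 0) | ((a.0 + a.0) | (a.0 | (0 | 0))) → -a-> t1, -a-> t2, -a-> t3
  t1 = a.(0 + 0) | ((a.0 + a.0) | (a.0 | (0 | 0))) → -a-> t4, -a-> t5, -a-> t6
  t2 = a.a.(0 + 0) | ((a.0 + a.0) | (0 | (0 | 0))) → -a-> t5, -a-> t7
  t3 = a.a.(0 + 0) | (0 | (a.0 | (0 | 0))) → -a-> t6, -a-> t7
  t4 = (0 + 0) | ((a.0 + a.0) | (a.0 | (0 | 0))) → -a-> t8, -a-> t9
  t5 = a.(0 + 0) | ((a.0 + a.0) | (0 | (0 | 0))) → -a-> t10, -a-> t8
  t6 = a.(0 + 0) | (0 | (a.0 | (0 | 0))) → -a-> t10, -a-> t9
  t7 = a.a.(0 + 0) | (0 | (0 | (0 | 0))) → -a-> t10
  t8 = (0 + 0) | ((a.0 + a.0) | (0 | (0 | 0))) → -a-> t11
  t9 = (0 + 0) | (0 | (a.0 | (0 | 0))) → -a-> t11
  t10 = a.(0 + 0) | (0 | (0 | (0 | 0))) → -a-> t11
  t11 = (0 + 0) | (0 | (0 | (0 | 0))) → ∅
Executing ab from P (initial set {s0}):
  [1] a ⇒ {s1, s2, s3}
  [2] b ⇒ {s7}
  P completes σ.
Executing ab from Q (initial set {t0}):
  [1] a ⇒ {t1, t2, t3}
  [2] b ⇒ ∅  — Q cannot continue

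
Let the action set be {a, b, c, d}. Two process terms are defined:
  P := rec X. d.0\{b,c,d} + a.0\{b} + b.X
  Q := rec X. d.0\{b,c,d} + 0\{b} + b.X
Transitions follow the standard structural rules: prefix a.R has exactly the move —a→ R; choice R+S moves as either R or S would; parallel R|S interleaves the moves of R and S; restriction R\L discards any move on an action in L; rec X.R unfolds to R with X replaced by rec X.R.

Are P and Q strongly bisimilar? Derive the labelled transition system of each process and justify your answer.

not bisimilar

P's transition system — 3 states:
  p0 = rec X. d.0\{b,c,d} + a.0\{b} + b.X | ··a··> p1, ··b··> p0, ··d··> p2
  p1 = 0\{b} | deadlocked
  p2 = 0\{b,c,d} | deadlocked
Q's transition system — 2 states:
  q0 = rec X. d.0\{b,c,d} + 0\{b} + b.X | ··b··> q0, ··d··> q1
  q1 = 0\{b,c,d} | deadlocked
Coarsest stable partition (strong bisimilarity classes):
  B0 = {p0}
  B1 = {p1, p2, q1}
  B2 = {q0}
p0 ∈ B0, q0 ∈ B2 → different blocks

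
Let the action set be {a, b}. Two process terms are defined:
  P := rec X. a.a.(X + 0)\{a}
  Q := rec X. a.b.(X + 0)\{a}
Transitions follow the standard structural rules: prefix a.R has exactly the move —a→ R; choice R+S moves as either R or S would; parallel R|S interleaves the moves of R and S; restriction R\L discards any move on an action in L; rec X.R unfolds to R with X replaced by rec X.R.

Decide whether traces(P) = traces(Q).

LTS(P): 3 reachable states
  m0 = rec X. a.a.(X + 0)\{a} :: --a--▸ m1
  m1 = a.((rec X. a.a.(X + 0)\{a}) + 0)\{a} :: --a--▸ m2
  m2 = ((rec X. a.a.(X + 0)\{a}) + 0)\{a} :: ·
LTS(Q): 3 reachable states
  n0 = rec X. a.b.(X + 0)\{a} :: --a--▸ n1
  n1 = b.((rec X. a.b.(X + 0)\{a}) + 0)\{a} :: --b--▸ n2
  n2 = ((rec X. a.b.(X + 0)\{a}) + 0)\{a} :: ·
Trace ⟨aa⟩ through P, begin at {m0}:
  after a @ step 1: {m1}
  after a @ step 2: {m2}
  P completes σ.
Trace ⟨aa⟩ through Q, begin at {n0}:
  after a @ step 1: {n1}
  after a @ step 2: ∅ (Q stuck)

traces(P) ≠ traces(Q) — witness ⟨aa⟩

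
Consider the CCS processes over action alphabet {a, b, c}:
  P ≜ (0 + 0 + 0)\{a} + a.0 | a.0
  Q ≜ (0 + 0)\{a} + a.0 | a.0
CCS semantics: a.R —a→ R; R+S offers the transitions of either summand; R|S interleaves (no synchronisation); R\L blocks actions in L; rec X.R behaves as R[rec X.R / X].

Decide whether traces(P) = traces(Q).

trace-equivalent

P's transition system — 4 states:
  m0 = (0 + 0 + 0)\{a} + a.0 | a.0 has moves -a-> m1, -a-> m2
  m1 = 0 | a.0 has moves -a-> m3
  m2 = a.0 | 0 has moves -a-> m3
  m3 = 0 | 0 has moves deadlocked
Q's transition system — 4 states:
  n0 = (0 + 0)\{a} + a.0 | a.0 has moves -a-> n1, -a-> n2
  n1 = 0 | a.0 has moves -a-> n3
  n2 = a.0 | 0 has moves -a-> n3
  n3 = 0 | 0 has moves deadlocked
Bisimilarity quotient blocks:
  B0 = {m0, n0}
  B1 = {m1, m2, n1, n2}
  B2 = {m3, n3}
m0 ∈ B0, n0 ∈ B0 → same block
Bisimilar ⇒ trace-equivalent.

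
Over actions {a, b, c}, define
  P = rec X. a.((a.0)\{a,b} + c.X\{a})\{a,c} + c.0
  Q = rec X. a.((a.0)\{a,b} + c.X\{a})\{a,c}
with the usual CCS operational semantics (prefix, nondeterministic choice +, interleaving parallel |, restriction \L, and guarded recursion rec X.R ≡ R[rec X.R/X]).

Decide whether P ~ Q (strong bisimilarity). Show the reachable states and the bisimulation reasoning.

Reachable graph of P (3 states):
  m0 = rec X. a.((a.0)\{a,b} + c.X\{a})\{a,c} + c.0 | —a→ m1, —c→ m2
  m1 = ((a.0)\{a,b} + c.(rec X. a.((a.0)\{a,b} + c.X\{a})\{a,c} + c.0)\{a})\{a,c} | stopped
  m2 = 0 | stopped
Reachable graph of Q (2 states):
  n0 = rec X. a.((a.0)\{a,b} + c.X\{a})\{a,c} | —a→ n1
  n1 = ((a.0)\{a,b} + c.(rec X. a.((a.0)\{a,b} + c.X\{a})\{a,c})\{a})\{a,c} | stopped
Partition-refinement fixed point:
  B0 = {m0}
  B1 = {m1, m2, n1}
  B2 = {n0}
m0 ∈ B0, n0 ∈ B2 → different blocks

not bisimilar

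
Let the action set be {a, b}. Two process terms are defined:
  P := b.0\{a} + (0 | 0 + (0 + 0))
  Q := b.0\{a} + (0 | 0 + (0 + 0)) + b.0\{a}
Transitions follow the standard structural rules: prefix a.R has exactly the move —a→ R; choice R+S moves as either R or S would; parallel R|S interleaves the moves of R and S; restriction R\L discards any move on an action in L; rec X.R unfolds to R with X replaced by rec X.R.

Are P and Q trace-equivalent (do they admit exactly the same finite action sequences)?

trace-equivalent

Reachable graph of P (2 states):
  s0 = b.0\{a} + (0 | 0 + (0 + 0)) | -b-> s1
  s1 = 0\{a} | stopped
Reachable graph of Q (2 states):
  t0 = b.0\{a} + (0 | 0 + (0 + 0)) + b.0\{a} | -b-> t1
  t1 = 0\{a} | stopped
Bisimilarity quotient blocks:
  B0 = {s0, t0}
  B1 = {s1, t1}
s0 ∈ B0, t0 ∈ B0 → same block
Bisimilar ⇒ trace-equivalent.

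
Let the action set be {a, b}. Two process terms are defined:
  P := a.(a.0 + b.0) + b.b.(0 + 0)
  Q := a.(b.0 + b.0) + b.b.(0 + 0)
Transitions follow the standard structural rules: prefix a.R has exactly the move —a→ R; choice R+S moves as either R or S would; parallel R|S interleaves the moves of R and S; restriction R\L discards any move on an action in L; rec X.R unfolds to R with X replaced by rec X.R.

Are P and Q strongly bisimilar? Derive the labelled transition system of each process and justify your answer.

P's transition system — 5 states:
  p0 = a.(a.0 + b.0) + b.b.(0 + 0) | =a=> p1, =b=> p2
  p1 = a.0 + b.0 | =a=> p3, =b=> p3
  p2 = b.(0 + 0) | =b=> p4
  p3 = 0 | (no moves)
  p4 = 0 + 0 | (no moves)
Q's transition system — 5 states:
  q0 = a.(b.0 + b.0) + b.b.(0 + 0) | =a=> q1, =b=> q2
  q1 = b.0 + b.0 | =b=> q3
  q2 = b.(0 + 0) | =b=> q4
  q3 = 0 | (no moves)
  q4 = 0 + 0 | (no moves)
Bisimilarity quotient blocks:
  B0 = {p0}
  B1 = {p2, q1, q2}
  B2 = {p3, p4, q3, q4}
  B3 = {p1}
  B4 = {q0}
p0 ∈ B0, q0 ∈ B4 → different blocks

P ≁ Q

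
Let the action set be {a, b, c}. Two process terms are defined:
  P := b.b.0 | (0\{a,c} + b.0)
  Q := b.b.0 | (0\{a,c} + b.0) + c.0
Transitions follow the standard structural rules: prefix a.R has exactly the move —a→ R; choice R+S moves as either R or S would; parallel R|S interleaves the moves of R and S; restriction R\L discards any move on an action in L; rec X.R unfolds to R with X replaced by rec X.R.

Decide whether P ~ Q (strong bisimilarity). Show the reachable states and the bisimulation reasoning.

P's transition system — 6 states:
  m0 = b.b.0 | (0\{a,c} + b.0) has moves --b--▸ m1, --b--▸ m2
  m1 = b.0 | (0\{a,c} + b.0) has moves --b--▸ m3, --b--▸ m4
  m2 = b.b.0 | 0 has moves --b--▸ m4
  m3 = 0 | (0\{a,c} + b.0) has moves --b--▸ m5
  m4 = b.0 | 0 has moves --b--▸ m5
  m5 = 0 | 0 has moves ∅
Q's transition system — 7 states:
  n0 = b.b.0 | (0\{a,c} + b.0) + c.0 has moves --b--▸ n1, --b--▸ n2, --c--▸ n3
  n1 = b.0 | (0\{a,c} + b.0) has moves --b--▸ n4, --b--▸ n5
  n2 = b.b.0 | 0 has moves --b--▸ n5
  n3 = 0 has moves ∅
  n4 = 0 | (0\{a,c} + b.0) has moves --b--▸ n6
  n5 = b.0 | 0 has moves --b--▸ n6
  n6 = 0 | 0 has moves ∅
Partition-refinement fixed point:
  B0 = {m0}
  B1 = {m1, m2, n1, n2}
  B2 = {m3, m4, n4, n5}
  B3 = {m5, n3, n6}
  B4 = {n0}
m0 ∈ B0, n0 ∈ B4 → different blocks

NO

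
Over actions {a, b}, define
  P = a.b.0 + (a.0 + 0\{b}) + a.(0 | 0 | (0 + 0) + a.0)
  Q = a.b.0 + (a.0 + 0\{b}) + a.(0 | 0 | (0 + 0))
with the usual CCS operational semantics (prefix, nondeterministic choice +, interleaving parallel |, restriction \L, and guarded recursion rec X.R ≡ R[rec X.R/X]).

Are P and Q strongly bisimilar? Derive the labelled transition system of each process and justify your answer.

not bisimilar

Reachable graph of P (4 states):
  p0 = a.b.0 + (a.0 + 0\{b}) + a.(0 | 0 | (0 + 0) + a.0) has moves -a-> p1, -a-> p2, -a-> p3
  p1 = 0 has moves ·
  p2 = 0 | 0 | (0 + 0) + a.0 has moves -a-> p1
  p3 = b.0 has moves -b-> p1
Reachable graph of Q (4 states):
  q0 = a.b.0 + (a.0 + 0\{b}) + a.(0 | 0 | (0 + 0)) has moves -a-> q1, -a-> q2, -a-> q3
  q1 = 0 has moves ·
  q2 = 0 | 0 | (0 + 0) has moves ·
  q3 = b.0 has moves -b-> q1
Partition-refinement fixed point:
  B0 = {p0}
  B1 = {p3, q3}
  B2 = {p1, q1, q2}
  B3 = {p2}
  B4 = {q0}
p0 ∈ B0, q0 ∈ B4 → different blocks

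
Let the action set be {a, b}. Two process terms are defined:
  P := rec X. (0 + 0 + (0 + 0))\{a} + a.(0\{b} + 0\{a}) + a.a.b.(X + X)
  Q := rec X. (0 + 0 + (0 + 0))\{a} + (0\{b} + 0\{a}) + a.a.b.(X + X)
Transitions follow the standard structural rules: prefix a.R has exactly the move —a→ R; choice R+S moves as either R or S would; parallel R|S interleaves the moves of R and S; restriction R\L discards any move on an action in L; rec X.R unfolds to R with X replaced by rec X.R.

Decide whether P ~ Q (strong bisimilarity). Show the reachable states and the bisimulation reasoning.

Reachable graph of P (5 states):
  u0 = rec X. (0 + 0 + (0 + 0))\{a} + a.(0\{b} + 0\{a}) + a.a.b.(X + X) has moves ··a··> u1, ··a··> u2
  u1 = 0\{b} + 0\{a} has moves deadlocked
  u2 = a.b.((rec X. (0 + 0 + (0 + 0))\{a} + a.(0\{b} + 0\{a}) + a.a.b.(X + X)) + (rec X. (0 + 0 + (0 + 0))\{a} + a.(0\{b} + 0\{a}) + a.a.b.(X + X))) has moves ··a··> u3
  u3 = b.((rec X. (0 + 0 + (0 + 0))\{a} + a.(0\{b} + 0\{a}) + a.a.b.(X + X)) + (rec X. (0 + 0 + (0 + 0))\{a} + a.(0\{b} + 0\{a}) + a.a.b.(X + X))) has moves ··b··> u4
  u4 = (rec X. (0 + 0 + (0 + 0))\{a} + a.(0\{b} + 0\{a}) + a.a.b.(X + X)) + (rec X. (0 + 0 + (0 + 0))\{a} + a.(0\{b} + 0\{a}) + a.a.b.(X + X)) has moves ··a··> u1, ··a··> u2
Reachable graph of Q (4 states):
  v0 = rec X. (0 + 0 + (0 + 0))\{a} + (0\{b} + 0\{a}) + a.a.b.(X + X) has moves ··a··> v1
  v1 = a.b.((rec X. (0 + 0 + (0 + 0))\{a} + (0\{b} + 0\{a}) + a.a.b.(X + X)) + (rec X. (0 + 0 + (0 + 0))\{a} + (0\{b} + 0\{a}) + a.a.b.(X + X))) has moves ··a··> v2
  v2 = b.((rec X. (0 + 0 + (0 + 0))\{a} + (0\{b} + 0\{a}) + a.a.b.(X + X)) + (rec X. (0 + 0 + (0 + 0))\{a} + (0\{b} + 0\{a}) + a.a.b.(X + X))) has moves ··b··> v3
  v3 = (rec X. (0 + 0 + (0 + 0))\{a} + (0\{b} + 0\{a}) + a.a.b.(X + X)) + (rec X. (0 + 0 + (0 + 0))\{a} + (0\{b} + 0\{a}) + a.a.b.(X + X)) has moves ··a··> v1
Bisimilarity quotient blocks:
  B0 = {u0, u4}
  B1 = {u2}
  B2 = {u3}
  B3 = {u1}
  B4 = {v0, v3}
  B5 = {v1}
  B6 = {v2}
u0 ∈ B0, v0 ∈ B4 → different blocks

NO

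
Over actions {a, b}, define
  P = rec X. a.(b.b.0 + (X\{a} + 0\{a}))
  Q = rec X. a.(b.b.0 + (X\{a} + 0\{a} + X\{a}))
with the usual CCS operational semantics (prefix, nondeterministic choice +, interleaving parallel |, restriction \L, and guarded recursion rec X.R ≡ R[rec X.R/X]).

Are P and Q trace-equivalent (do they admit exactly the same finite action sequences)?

Reachable graph of P (4 states):
  s0 = rec X. a.(b.b.0 + (X\{a} + 0\{a})) | =a=> s1
  s1 = b.b.0 + ((rec X. a.(b.b.0 + (X\{a} + 0\{a})))\{a} + 0\{a}) | =b=> s2
  s2 = b.0 | =b=> s3
  s3 = 0 | (no moves)
Reachable graph of Q (4 states):
  t0 = rec X. a.(b.b.0 + (X\{a} + 0\{a} + X\{a})) | =a=> t1
  t1 = b.b.0 + ((rec X. a.(b.b.0 + (X\{a} + 0\{a} + X\{a})))\{a} + 0\{a} + (rec X. a.(b.b.0 + (X\{a} + 0\{a} + X\{a})))\{a}) | =b=> t2
  t2 = b.0 | =b=> t3
  t3 = 0 | (no moves)
Coarsest stable partition (strong bisimilarity classes):
  B0 = {s0, t0}
  B1 = {s1, t1}
  B2 = {s2, t2}
  B3 = {s3, t3}
s0 ∈ B0, t0 ∈ B0 → same block
Bisimilar ⇒ trace-equivalent.

trace-equivalent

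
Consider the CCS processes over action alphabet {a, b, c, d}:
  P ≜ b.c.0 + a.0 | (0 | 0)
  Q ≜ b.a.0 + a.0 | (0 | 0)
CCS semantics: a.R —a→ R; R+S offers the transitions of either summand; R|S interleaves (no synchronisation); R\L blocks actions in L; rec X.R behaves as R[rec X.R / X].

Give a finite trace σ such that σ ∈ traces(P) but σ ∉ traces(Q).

bc

Reachable graph of P (4 states):
  s0 = b.c.0 + a.0 | (0 | 0) :: =a=> s1, =b=> s2
  s1 = 0 | (0 | 0) :: ∅
  s2 = c.0 :: =c=> s3
  s3 = 0 :: ∅
Reachable graph of Q (4 states):
  t0 = b.a.0 + a.0 | (0 | 0) :: =a=> t1, =b=> t2
  t1 = 0 | (0 | 0) :: ∅
  t2 = a.0 :: =a=> t3
  t3 = 0 :: ∅
Trace ⟨bc⟩ through P, begin at {s0}:
  step 1 (b): {s2}
  step 2 (c): {s3}
  — P admits the full trace.
Trace ⟨bc⟩ through Q, begin at {t0}:
  step 1 (b): {t2}
  step 2 (c): no successor for Q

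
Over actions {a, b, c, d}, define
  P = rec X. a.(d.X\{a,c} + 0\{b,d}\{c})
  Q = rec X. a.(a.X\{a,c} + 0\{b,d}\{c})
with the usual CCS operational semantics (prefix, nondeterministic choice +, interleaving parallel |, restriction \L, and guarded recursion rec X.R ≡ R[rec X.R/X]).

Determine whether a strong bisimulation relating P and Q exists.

NO

P's transition system — 3 states:
  u0 = rec X. a.(d.X\{a,c} + 0\{b,d}\{c}) has moves =a=> u1
  u1 = d.(rec X. a.(d.X\{a,c} + 0\{b,d}\{c}))\{a,c} + 0\{b,d}\{c} has moves =d=> u2
  u2 = (rec X. a.(d.X\{a,c} + 0\{b,d}\{c}))\{a,c} has moves ∅
Q's transition system — 3 states:
  v0 = rec X. a.(a.X\{a,c} + 0\{b,d}\{c}) has moves =a=> v1
  v1 = a.(rec X. a.(a.X\{a,c} + 0\{b,d}\{c}))\{a,c} + 0\{b,d}\{c} has moves =a=> v2
  v2 = (rec X. a.(a.X\{a,c} + 0\{b,d}\{c}))\{a,c} has moves ∅
Partition-refinement fixed point:
  B0 = {u0}
  B1 = {u1}
  B2 = {u2, v2}
  B3 = {v0}
  B4 = {v1}
u0 ∈ B0, v0 ∈ B3 → different blocks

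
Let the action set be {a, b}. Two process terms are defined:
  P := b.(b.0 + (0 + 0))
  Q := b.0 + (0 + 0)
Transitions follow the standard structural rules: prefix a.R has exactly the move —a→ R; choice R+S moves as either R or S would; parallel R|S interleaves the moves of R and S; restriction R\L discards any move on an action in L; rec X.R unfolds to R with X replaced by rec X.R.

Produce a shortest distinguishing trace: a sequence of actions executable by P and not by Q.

bb

P's transition system — 3 states:
  p0 = b.(b.0 + (0 + 0)) ⊢ ··b··> p1
  p1 = b.0 + (0 + 0) ⊢ ··b··> p2
  p2 = 0 ⊢ ·
Q's transition system — 2 states:
  q0 = b.0 + (0 + 0) ⊢ ··b··> q1
  q1 = 0 ⊢ ·
Trace ⟨bb⟩ through P, begin at {p0}:
  [1] b ⇒ {p1}
  [2] b ⇒ {p2}
  ✓ P
Trace ⟨bb⟩ through Q, begin at {q0}:
  [1] b ⇒ {q1}
  [2] b ⇒ ∅  — Q cannot continue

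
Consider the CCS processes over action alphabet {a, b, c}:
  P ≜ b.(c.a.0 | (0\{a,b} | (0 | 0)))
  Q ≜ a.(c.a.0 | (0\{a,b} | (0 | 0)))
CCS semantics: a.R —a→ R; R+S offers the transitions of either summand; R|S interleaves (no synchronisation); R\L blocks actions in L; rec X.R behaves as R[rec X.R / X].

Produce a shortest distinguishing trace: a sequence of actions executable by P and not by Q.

b

Reachable graph of P (4 states):
  s0 = b.(c.a.0 | (0\{a,b} | (0 | 0))) → --b--▸ s1
  s1 = c.a.0 | (0\{a,b} | (0 | 0)) → --c--▸ s2
  s2 = a.0 | (0\{a,b} | (0 | 0)) → --a--▸ s3
  s3 = 0 | (0\{a,b} | (0 | 0)) → ·
Reachable graph of Q (4 states):
  t0 = a.(c.a.0 | (0\{a,b} | (0 | 0))) → --a--▸ t1
  t1 = c.a.0 | (0\{a,b} | (0 | 0)) → --c--▸ t2
  t2 = a.0 | (0\{a,b} | (0 | 0)) → --a--▸ t3
  t3 = 0 | (0\{a,b} | (0 | 0)) → ·
Run σ = ⟨b⟩ on P: start {s0}
  step 1 (b): {s1}
  — P admits the full trace.
Run σ = ⟨b⟩ on Q: start {t0}
  step 1 (b): ∅ (Q stuck)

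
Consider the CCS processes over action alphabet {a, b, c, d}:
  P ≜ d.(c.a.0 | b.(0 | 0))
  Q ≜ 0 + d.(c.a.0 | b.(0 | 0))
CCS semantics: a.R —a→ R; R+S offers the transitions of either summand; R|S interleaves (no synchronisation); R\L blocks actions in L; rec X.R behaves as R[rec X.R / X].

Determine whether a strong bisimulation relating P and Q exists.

P's transition system — 7 states:
  p0 = d.(c.a.0 | b.(0 | 0)) | --d--▸ p1
  p1 = c.a.0 | b.(0 | 0) | --b--▸ p2, --c--▸ p3
  p2 = c.a.0 | (0 | 0) | --c--▸ p4
  p3 = a.0 | b.(0 | 0) | --a--▸ p5, --b--▸ p4
  p4 = a.0 | (0 | 0) | --a--▸ p6
  p5 = 0 | b.(0 | 0) | --b--▸ p6
  p6 = 0 | (0 | 0) | ·
Q's transition system — 7 states:
  q0 = 0 + d.(c.a.0 | b.(0 | 0)) | --d--▸ q1
  q1 = c.a.0 | b.(0 | 0) | --b--▸ q2, --c--▸ q3
  q2 = c.a.0 | (0 | 0) | --c--▸ q4
  q3 = a.0 | b.(0 | 0) | --a--▸ q5, --b--▸ q4
  q4 = a.0 | (0 | 0) | --a--▸ q6
  q5 = 0 | b.(0 | 0) | --b--▸ q6
  q6 = 0 | (0 | 0) | ·
Bisimilarity quotient blocks:
  B0 = {p0, q0}
  B1 = {p1, q1}
  B2 = {p3, q3}
  B3 = {p5, q5}
  B4 = {p6, q6}
  B5 = {p4, q4}
  B6 = {p2, q2}
p0 ∈ B0, q0 ∈ B0 → same block

YES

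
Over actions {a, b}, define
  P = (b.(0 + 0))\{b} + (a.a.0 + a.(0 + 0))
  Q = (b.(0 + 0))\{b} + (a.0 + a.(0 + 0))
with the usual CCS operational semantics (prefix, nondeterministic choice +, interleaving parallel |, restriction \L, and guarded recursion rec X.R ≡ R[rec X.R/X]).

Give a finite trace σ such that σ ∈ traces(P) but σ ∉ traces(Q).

aa

Reachable graph of P (4 states):
  s0 = (b.(0 + 0))\{b} + (a.a.0 + a.(0 + 0)) has moves —a→ s1, —a→ s2
  s1 = 0 + 0 has moves stopped
  s2 = a.0 has moves —a→ s3
  s3 = 0 has moves stopped
Reachable graph of Q (3 states):
  t0 = (b.(0 + 0))\{b} + (a.0 + a.(0 + 0)) has moves —a→ t1, —a→ t2
  t1 = 0 has moves stopped
  t2 = 0 + 0 has moves stopped
Run σ = ⟨aa⟩ on P: start {s0}
  after a @ step 1: {s1, s2}
  after a @ step 2: {s3}
  P completes σ.
Run σ = ⟨aa⟩ on Q: start {t0}
  after a @ step 1: {t1, t2}
  after a @ step 2: ∅ (Q stuck)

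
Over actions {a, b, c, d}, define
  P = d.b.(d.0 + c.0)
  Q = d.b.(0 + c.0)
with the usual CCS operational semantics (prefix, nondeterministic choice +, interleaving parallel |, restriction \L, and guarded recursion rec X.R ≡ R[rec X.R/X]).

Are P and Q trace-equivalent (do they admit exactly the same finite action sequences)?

P's transition system — 4 states:
  p0 = d.b.(d.0 + c.0) :: —d→ p1
  p1 = b.(d.0 + c.0) :: —b→ p2
  p2 = d.0 + c.0 :: —c→ p3, —d→ p3
  p3 = 0 :: ∅
Q's transition system — 4 states:
  q0 = d.b.(0 + c.0) :: —d→ q1
  q1 = b.(0 + c.0) :: —b→ q2
  q2 = 0 + c.0 :: —c→ q3
  q3 = 0 :: ∅
Trace ⟨dbd⟩ through P, begin at {p0}:
  step 1 (d): {p1}
  step 2 (b): {p2}
  step 3 (d): {p3}
  P completes σ.
Trace ⟨dbd⟩ through Q, begin at {q0}:
  step 1 (d): {q1}
  step 2 (b): {q2}
  step 3 (d): ∅ (Q stuck)

trace-distinct — witness ⟨dbd⟩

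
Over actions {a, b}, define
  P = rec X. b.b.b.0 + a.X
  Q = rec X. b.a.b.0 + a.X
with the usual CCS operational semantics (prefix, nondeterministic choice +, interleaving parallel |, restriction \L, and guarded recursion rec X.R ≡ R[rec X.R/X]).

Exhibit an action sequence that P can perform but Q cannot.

bb

LTS(P): 4 reachable states
  u0 = rec X. b.b.b.0 + a.X ⊢ —a→ u0, —b→ u1
  u1 = b.b.0 ⊢ —b→ u2
  u2 = b.0 ⊢ —b→ u3
  u3 = 0 ⊢ (no moves)
LTS(Q): 4 reachable states
  v0 = rec X. b.a.b.0 + a.X ⊢ —a→ v0, —b→ v1
  v1 = a.b.0 ⊢ —a→ v2
  v2 = b.0 ⊢ —b→ v3
  v3 = 0 ⊢ (no moves)
Run σ = ⟨bb⟩ on P: start {u0}
  step 1 (b): {u1}
  step 2 (b): {u2}
  P completes σ.
Run σ = ⟨bb⟩ on Q: start {v0}
  step 1 (b): {v1}
  step 2 (b): no successor for Q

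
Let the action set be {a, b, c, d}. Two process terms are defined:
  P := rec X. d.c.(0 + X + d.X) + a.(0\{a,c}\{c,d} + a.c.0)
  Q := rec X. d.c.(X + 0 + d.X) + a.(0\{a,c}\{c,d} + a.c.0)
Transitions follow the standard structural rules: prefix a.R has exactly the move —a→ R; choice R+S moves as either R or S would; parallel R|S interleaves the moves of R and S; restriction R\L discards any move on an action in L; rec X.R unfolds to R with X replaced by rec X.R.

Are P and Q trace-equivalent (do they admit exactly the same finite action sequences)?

LTS(P): 6 reachable states
  p0 = rec X. d.c.(0 + X + d.X) + a.(0\{a,c}\{c,d} + a.c.0) | ··a··> p1, ··d··> p2
  p1 = 0\{a,c}\{c,d} + a.c.0 | ··a··> p3
  p2 = c.(0 + (rec X. d.c.(0 + X + d.X) + a.(0\{a,c}\{c,d} + a.c.0)) + d.(rec X. d.c.(0 + X + d.X) + a.(0\{a,c}\{c,d} + a.c.0))) | ··c··> p4
  p3 = c.0 | ··c··> p5
  p4 = 0 + (rec X. d.c.(0 + X + d.X) + a.(0\{a,c}\{c,d} + a.c.0)) + d.(rec X. d.c.(0 + X + d.X) + a.(0\{a,c}\{c,d} + a.c.0)) | ··a··> p1, ··d··> p0, ··d··> p2
  p5 = 0 | ·
LTS(Q): 6 reachable states
  q0 = rec X. d.c.(X + 0 + d.X) + a.(0\{a,c}\{c,d} + a.c.0) | ··a··> q1, ··d··> q2
  q1 = 0\{a,c}\{c,d} + a.c.0 | ··a··> q3
  q2 = c.((rec X. d.c.(X + 0 + d.X) + a.(0\{a,c}\{c,d} + a.c.0)) + 0 + d.(rec X. d.c.(X + 0 + d.X) + a.(0\{a,c}\{c,d} + a.c.0))) | ··c··> q4
  q3 = c.0 | ··c··> q5
  q4 = (rec X. d.c.(X + 0 + d.X) + a.(0\{a,c}\{c,d} + a.c.0)) + 0 + d.(rec X. d.c.(X + 0 + d.X) + a.(0\{a,c}\{c,d} + a.c.0)) | ··a··> q1, ··d··> q0, ··d··> q2
  q5 = 0 | ·
Bisimilarity quotient blocks:
  B0 = {p0, q0}
  B1 = {p1, q1}
  B2 = {p3, q3}
  B3 = {p5, q5}
  B4 = {p2, q2}
  B5 = {p4, q4}
p0 ∈ B0, q0 ∈ B0 → same block
Bisimilar ⇒ trace-equivalent.

YES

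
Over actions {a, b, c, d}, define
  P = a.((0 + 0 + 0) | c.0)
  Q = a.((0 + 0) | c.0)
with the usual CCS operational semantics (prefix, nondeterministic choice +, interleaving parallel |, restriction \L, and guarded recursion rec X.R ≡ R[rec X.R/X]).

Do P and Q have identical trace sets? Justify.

YES

P's transition system — 3 states:
  m0 = a.((0 + 0 + 0) | c.0) | --a--▸ m1
  m1 = (0 + 0 + 0) | c.0 | --c--▸ m2
  m2 = (0 + 0 + 0) | 0 | stopped
Q's transition system — 3 states:
  n0 = a.((0 + 0) | c.0) | --a--▸ n1
  n1 = (0 + 0) | c.0 | --c--▸ n2
  n2 = (0 + 0) | 0 | stopped
Coarsest stable partition (strong bisimilarity classes):
  B0 = {m0, n0}
  B1 = {m1, n1}
  B2 = {m2, n2}
m0 ∈ B0, n0 ∈ B0 → same block
Bisimilar ⇒ trace-equivalent.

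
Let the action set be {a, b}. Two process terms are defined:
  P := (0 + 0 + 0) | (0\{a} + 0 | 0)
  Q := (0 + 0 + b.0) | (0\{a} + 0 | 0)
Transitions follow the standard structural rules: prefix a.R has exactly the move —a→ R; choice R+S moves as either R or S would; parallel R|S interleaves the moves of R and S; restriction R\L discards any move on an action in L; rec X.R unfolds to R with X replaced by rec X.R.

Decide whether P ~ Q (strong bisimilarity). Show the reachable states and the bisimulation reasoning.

Reachable graph of P (1 states):
  p0 = (0 + 0 + 0) | (0\{a} + 0 | 0) → deadlocked
Reachable graph of Q (2 states):
  q0 = (0 + 0 + b.0) | (0\{a} + 0 | 0) → —b→ q1
  q1 = 0 | (0\{a} + 0 | 0) → deadlocked
Bisimilarity quotient blocks:
  B0 = {p0, q1}
  B1 = {q0}
p0 ∈ B0, q0 ∈ B1 → different blocks

P ≁ Q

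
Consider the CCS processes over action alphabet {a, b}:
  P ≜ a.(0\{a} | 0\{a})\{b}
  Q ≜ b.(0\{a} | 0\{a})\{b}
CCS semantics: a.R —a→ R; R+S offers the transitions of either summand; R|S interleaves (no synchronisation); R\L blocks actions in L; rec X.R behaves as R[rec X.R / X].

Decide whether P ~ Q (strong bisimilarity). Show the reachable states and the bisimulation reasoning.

not bisimilar

LTS(P): 2 reachable states
  m0 = a.(0\{a} | 0\{a})\{b} → -a-> m1
  m1 = (0\{a} | 0\{a})\{b} → deadlocked
LTS(Q): 2 reachable states
  n0 = b.(0\{a} | 0\{a})\{b} → -b-> n1
  n1 = (0\{a} | 0\{a})\{b} → deadlocked
Coarsest stable partition (strong bisimilarity classes):
  B0 = {m0}
  B1 = {m1, n1}
  B2 = {n0}
m0 ∈ B0, n0 ∈ B2 → different blocks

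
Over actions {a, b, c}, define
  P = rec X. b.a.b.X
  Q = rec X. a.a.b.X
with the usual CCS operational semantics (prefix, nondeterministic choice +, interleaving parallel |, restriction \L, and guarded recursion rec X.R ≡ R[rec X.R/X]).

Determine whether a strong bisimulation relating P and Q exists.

Reachable graph of P (3 states):
  m0 = rec X. b.a.b.X → —b→ m1
  m1 = a.b.(rec X. b.a.b.X) → —a→ m2
  m2 = b.(rec X. b.a.b.X) → —b→ m0
Reachable graph of Q (3 states):
  n0 = rec X. a.a.b.X → —a→ n1
  n1 = a.b.(rec X. a.a.b.X) → —a→ n2
  n2 = b.(rec X. a.a.b.X) → —b→ n0
Partition-refinement fixed point:
  B0 = {m0}
  B1 = {m1}
  B2 = {m2}
  B3 = {n0}
  B4 = {n1}
  B5 = {n2}
m0 ∈ B0, n0 ∈ B3 → different blocks

P ≁ Q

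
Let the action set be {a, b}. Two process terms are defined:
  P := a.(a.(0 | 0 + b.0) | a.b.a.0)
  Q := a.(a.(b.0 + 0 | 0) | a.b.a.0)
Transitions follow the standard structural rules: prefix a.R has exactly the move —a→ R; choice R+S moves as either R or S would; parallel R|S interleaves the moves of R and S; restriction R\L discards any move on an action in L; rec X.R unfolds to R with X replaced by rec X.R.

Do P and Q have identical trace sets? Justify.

LTS(P): 13 reachable states
  m0 = a.(a.(0 | 0 + b.0) | a.b.a.0) has moves ··a··> m1
  m1 = a.(0 | 0 + b.0) | a.b.a.0 has moves ··a··> m2, ··a··> m3
  m2 = (0 | 0 + b.0) | a.b.a.0 has moves ··a··> m4, ··b··> m5
  m3 = a.(0 | 0 + b.0) | b.a.0 has moves ··a··> m4, ··b··> m6
  m4 = (0 | 0 + b.0) | b.a.0 has moves ··b··> m7, ··b··> m8
  m5 = 0 | a.b.a.0 has moves ··a··> m8
  m6 = a.(0 | 0 + b.0) | a.0 has moves ··a··> m7, ··a··> m9
  m7 = (0 | 0 + b.0) | a.0 has moves ··a··> m10, ··b··> m11
  m8 = 0 | b.a.0 has moves ··b··> m11
  m9 = a.(0 | 0 + b.0) | 0 has moves ··a··> m10
  m10 = (0 | 0 + b.0) | 0 has moves ··b··> m12
  m11 = 0 | a.0 has moves ··a··> m12
  m12 = 0 | 0 has moves (no moves)
LTS(Q): 13 reachable states
  n0 = a.(a.(b.0 + 0 | 0) | a.b.a.0) has moves ··a··> n1
  n1 = a.(b.0 + 0 | 0) | a.b.a.0 has moves ··a··> n2, ··a··> n3
  n2 = (b.0 + 0 | 0) | a.b.a.0 has moves ··a··> n4, ··b··> n5
  n3 = a.(b.0 + 0 | 0) | b.a.0 has moves ··a··> n4, ··b··> n6
  n4 = (b.0 + 0 | 0) | b.a.0 has moves ··b··> n7, ··b··> n8
  n5 = 0 | a.b.a.0 has moves ··a··> n8
  n6 = a.(b.0 + 0 | 0) | a.0 has moves ··a··> n7, ··a··> n9
  n7 = (b.0 + 0 | 0) | a.0 has moves ··a··> n10, ··b··> n11
  n8 = 0 | b.a.0 has moves ··b··> n11
  n9 = a.(b.0 + 0 | 0) | 0 has moves ··a··> n10
  n10 = (b.0 + 0 | 0) | 0 has moves ··b··> n12
  n11 = 0 | a.0 has moves ··a··> n12
  n12 = 0 | 0 has moves (no moves)
Partition-refinement fixed point:
  B0 = {m0, n0}
  B1 = {m1, n1}
  B2 = {m3, n3}
  B3 = {m6, n6}
  B4 = {m9, n9}
  B5 = {m10, n10}
  B6 = {m12, n12}
  B7 = {m7, n7}
  B8 = {m11, n11}
  B9 = {m4, n4}
  B10 = {m8, n8}
  B11 = {m2, n2}
  B12 = {m5, n5}
m0 ∈ B0, n0 ∈ B0 → same block
Bisimilar ⇒ trace-equivalent.

traces(P) = traces(Q)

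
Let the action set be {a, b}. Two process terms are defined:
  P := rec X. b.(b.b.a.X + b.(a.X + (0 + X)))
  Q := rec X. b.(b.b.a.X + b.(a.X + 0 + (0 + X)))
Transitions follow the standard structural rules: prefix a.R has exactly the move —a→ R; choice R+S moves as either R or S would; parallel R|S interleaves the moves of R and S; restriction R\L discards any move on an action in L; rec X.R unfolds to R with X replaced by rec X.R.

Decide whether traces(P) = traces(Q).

P's transition system — 5 states:
  m0 = rec X. b.(b.b.a.X + b.(a.X + (0 + X))) ⊢ --b--▸ m1
  m1 = b.b.a.(rec X. b.(b.b.a.X + b.(a.X + (0 + X)))) + b.(a.(rec X. b.(b.b.a.X + b.(a.X + (0 + X)))) + (0 + (rec X. b.(b.b.a.X + b.(a.X + (0 + X)))))) ⊢ --b--▸ m2, --b--▸ m3
  m2 = a.(rec X. b.(b.b.a.X + b.(a.X + (0 + X)))) + (0 + (rec X. b.(b.b.a.X + b.(a.X + (0 + X))))) ⊢ --a--▸ m0, --b--▸ m1
  m3 = b.a.(rec X. b.(b.b.a.X + b.(a.X + (0 + X)))) ⊢ --b--▸ m4
  m4 = a.(rec X. b.(b.b.a.X + b.(a.X + (0 + X)))) ⊢ --a--▸ m0
Q's transition system — 5 states:
  n0 = rec X. b.(b.b.a.X + b.(a.X + 0 + (0 + X))) ⊢ --b--▸ n1
  n1 = b.b.a.(rec X. b.(b.b.a.X + b.(a.X + 0 + (0 + X)))) + b.(a.(rec X. b.(b.b.a.X + b.(a.X + 0 + (0 + X)))) + 0 + (0 + (rec X. b.(b.b.a.X + b.(a.X + 0 + (0 + X)))))) ⊢ --b--▸ n2, --b--▸ n3
  n2 = a.(rec X. b.(b.b.a.X + b.(a.X + 0 + (0 + X)))) + 0 + (0 + (rec X. b.(b.b.a.X + b.(a.X + 0 + (0 + X))))) ⊢ --a--▸ n0, --b--▸ n1
  n3 = b.a.(rec X. b.(b.b.a.X + b.(a.X + 0 + (0 + X)))) ⊢ --b--▸ n4
  n4 = a.(rec X. b.(b.b.a.X + b.(a.X + 0 + (0 + X)))) ⊢ --a--▸ n0
Coarsest stable partition (strong bisimilarity classes):
  B0 = {m0, n0}
  B1 = {m1, n1}
  B2 = {m2, n2}
  B3 = {m3, n3}
  B4 = {m4, n4}
m0 ∈ B0, n0 ∈ B0 → same block
Bisimilar ⇒ trace-equivalent.

YES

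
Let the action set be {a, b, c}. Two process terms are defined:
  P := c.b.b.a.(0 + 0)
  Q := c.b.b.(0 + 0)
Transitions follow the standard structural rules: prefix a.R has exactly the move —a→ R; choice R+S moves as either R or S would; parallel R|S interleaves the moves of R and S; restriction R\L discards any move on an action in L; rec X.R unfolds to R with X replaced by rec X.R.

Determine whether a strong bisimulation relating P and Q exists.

P's transition system — 5 states:
  u0 = c.b.b.a.(0 + 0) → -c-> u1
  u1 = b.b.a.(0 + 0) → -b-> u2
  u2 = b.a.(0 + 0) → -b-> u3
  u3 = a.(0 + 0) → -a-> u4
  u4 = 0 + 0 → deadlocked
Q's transition system — 4 states:
  v0 = c.b.b.(0 + 0) → -c-> v1
  v1 = b.b.(0 + 0) → -b-> v2
  v2 = b.(0 + 0) → -b-> v3
  v3 = 0 + 0 → deadlocked
Bisimilarity quotient blocks:
  B0 = {u0}
  B1 = {u1}
  B2 = {u2}
  B3 = {u3}
  B4 = {u4, v3}
  B5 = {v0}
  B6 = {v1}
  B7 = {v2}
u0 ∈ B0, v0 ∈ B5 → different blocks

not bisimilar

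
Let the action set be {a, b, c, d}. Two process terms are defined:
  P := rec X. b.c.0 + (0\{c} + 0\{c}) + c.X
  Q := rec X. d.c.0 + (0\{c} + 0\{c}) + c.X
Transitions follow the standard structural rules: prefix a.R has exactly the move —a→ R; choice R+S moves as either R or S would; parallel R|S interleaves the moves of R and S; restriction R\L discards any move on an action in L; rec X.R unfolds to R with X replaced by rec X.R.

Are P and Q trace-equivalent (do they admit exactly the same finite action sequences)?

trace-distinct — witness ⟨b⟩

P's transition system — 3 states:
  s0 = rec X. b.c.0 + (0\{c} + 0\{c}) + c.X | —b→ s1, —c→ s0
  s1 = c.0 | —c→ s2
  s2 = 0 | stopped
Q's transition system — 3 states:
  t0 = rec X. d.c.0 + (0\{c} + 0\{c}) + c.X | —c→ t0, —d→ t1
  t1 = c.0 | —c→ t2
  t2 = 0 | stopped
Trace ⟨b⟩ through P, begin at {s0}:
  [1] b ⇒ {s1}
  — P admits the full trace.
Trace ⟨b⟩ through Q, begin at {t0}:
  [1] b ⇒ no successor for Q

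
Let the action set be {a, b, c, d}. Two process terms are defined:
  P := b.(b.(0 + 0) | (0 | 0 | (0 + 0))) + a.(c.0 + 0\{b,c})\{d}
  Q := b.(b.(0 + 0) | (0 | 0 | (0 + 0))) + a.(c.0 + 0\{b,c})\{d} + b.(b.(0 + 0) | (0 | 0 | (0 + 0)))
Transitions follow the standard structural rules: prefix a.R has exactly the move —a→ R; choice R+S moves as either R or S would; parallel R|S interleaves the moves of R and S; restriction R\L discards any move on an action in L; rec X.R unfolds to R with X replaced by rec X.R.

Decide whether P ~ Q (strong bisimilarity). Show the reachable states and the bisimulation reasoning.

YES

Reachable graph of P (5 states):
  u0 = b.(b.(0 + 0) | (0 | 0 | (0 + 0))) + a.(c.0 + 0\{b,c})\{d} ⊢ —a→ u1, —b→ u2
  u1 = (c.0 + 0\{b,c})\{d} ⊢ —c→ u3
  u2 = b.(0 + 0) | (0 | 0 | (0 + 0)) ⊢ —b→ u4
  u3 = 0\{d} ⊢ stopped
  u4 = (0 + 0) | (0 | 0 | (0 + 0)) ⊢ stopped
Reachable graph of Q (5 states):
  v0 = b.(b.(0 + 0) | (0 | 0 | (0 + 0))) + a.(c.0 + 0\{b,c})\{d} + b.(b.(0 + 0) | (0 | 0 | (0 + 0))) ⊢ —a→ v1, —b→ v2
  v1 = (c.0 + 0\{b,c})\{d} ⊢ —c→ v3
  v2 = b.(0 + 0) | (0 | 0 | (0 + 0)) ⊢ —b→ v4
  v3 = 0\{d} ⊢ stopped
  v4 = (0 + 0) | (0 | 0 | (0 + 0)) ⊢ stopped
Bisimilarity quotient blocks:
  B0 = {u0, v0}
  B1 = {u2, v2}
  B2 = {u3, u4, v3, v4}
  B3 = {u1, v1}
u0 ∈ B0, v0 ∈ B0 → same block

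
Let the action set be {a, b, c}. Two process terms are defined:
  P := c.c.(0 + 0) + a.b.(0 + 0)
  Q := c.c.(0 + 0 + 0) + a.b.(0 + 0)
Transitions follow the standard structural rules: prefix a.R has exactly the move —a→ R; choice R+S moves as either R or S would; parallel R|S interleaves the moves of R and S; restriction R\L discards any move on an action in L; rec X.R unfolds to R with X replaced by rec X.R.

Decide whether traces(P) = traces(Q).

P's transition system — 4 states:
  m0 = c.c.(0 + 0) + a.b.(0 + 0) → ··a··> m1, ··c··> m2
  m1 = b.(0 + 0) → ··b··> m3
  m2 = c.(0 + 0) → ··c··> m3
  m3 = 0 + 0 → stopped
Q's transition system — 5 states:
  n0 = c.c.(0 + 0 + 0) + a.b.(0 + 0) → ··a··> n1, ··c··> n2
  n1 = b.(0 + 0) → ··b··> n3
  n2 = c.(0 + 0 + 0) → ··c··> n4
  n3 = 0 + 0 → stopped
  n4 = 0 + 0 + 0 → stopped
Bisimilarity quotient blocks:
  B0 = {m0, n0}
  B1 = {m1, n1}
  B2 = {m3, n3, n4}
  B3 = {m2, n2}
m0 ∈ B0, n0 ∈ B0 → same block
Bisimilar ⇒ trace-equivalent.

YES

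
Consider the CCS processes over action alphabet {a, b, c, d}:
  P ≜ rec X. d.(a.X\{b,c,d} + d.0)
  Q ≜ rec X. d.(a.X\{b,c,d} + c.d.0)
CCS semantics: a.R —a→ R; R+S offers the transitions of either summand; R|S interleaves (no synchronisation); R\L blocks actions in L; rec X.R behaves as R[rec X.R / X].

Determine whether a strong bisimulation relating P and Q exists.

NO

LTS(P): 4 reachable states
  u0 = rec X. d.(a.X\{b,c,d} + d.0) → --d--▸ u1
  u1 = a.(rec X. d.(a.X\{b,c,d} + d.0))\{b,c,d} + d.0 → --a--▸ u2, --d--▸ u3
  u2 = (rec X. d.(a.X\{b,c,d} + d.0))\{b,c,d} → deadlocked
  u3 = 0 → deadlocked
LTS(Q): 5 reachable states
  v0 = rec X. d.(a.X\{b,c,d} + c.d.0) → --d--▸ v1
  v1 = a.(rec X. d.(a.X\{b,c,d} + c.d.0))\{b,c,d} + c.d.0 → --a--▸ v2, --c--▸ v3
  v2 = (rec X. d.(a.X\{b,c,d} + c.d.0))\{b,c,d} → deadlocked
  v3 = d.0 → --d--▸ v4
  v4 = 0 → deadlocked
Bisimilarity quotient blocks:
  B0 = {u0}
  B1 = {u1}
  B2 = {u2, u3, v2, v4}
  B3 = {v0}
  B4 = {v1}
  B5 = {v3}
u0 ∈ B0, v0 ∈ B3 → different blocks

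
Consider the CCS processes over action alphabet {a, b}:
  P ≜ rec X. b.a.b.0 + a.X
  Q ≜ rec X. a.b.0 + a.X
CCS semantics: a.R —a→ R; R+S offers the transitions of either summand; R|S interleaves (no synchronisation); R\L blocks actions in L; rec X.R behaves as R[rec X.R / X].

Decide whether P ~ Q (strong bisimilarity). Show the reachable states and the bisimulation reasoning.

Reachable graph of P (4 states):
  u0 = rec X. b.a.b.0 + a.X ⊢ —a→ u0, —b→ u1
  u1 = a.b.0 ⊢ —a→ u2
  u2 = b.0 ⊢ —b→ u3
  u3 = 0 ⊢ ·
Reachable graph of Q (3 states):
  v0 = rec X. a.b.0 + a.X ⊢ —a→ v0, —a→ v1
  v1 = b.0 ⊢ —b→ v2
  v2 = 0 ⊢ ·
Partition-refinement fixed point:
  B0 = {u0}
  B1 = {u1}
  B2 = {u2, v1}
  B3 = {u3, v2}
  B4 = {v0}
u0 ∈ B0, v0 ∈ B4 → different blocks

not bisimilar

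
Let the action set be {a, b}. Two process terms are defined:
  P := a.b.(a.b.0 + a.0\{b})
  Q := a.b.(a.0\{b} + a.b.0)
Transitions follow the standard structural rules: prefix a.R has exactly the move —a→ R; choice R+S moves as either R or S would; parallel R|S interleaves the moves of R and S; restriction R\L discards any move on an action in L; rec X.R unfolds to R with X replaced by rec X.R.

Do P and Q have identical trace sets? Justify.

P's transition system — 6 states:
  m0 = a.b.(a.b.0 + a.0\{b}) ⊢ =a=> m1
  m1 = b.(a.b.0 + a.0\{b}) ⊢ =b=> m2
  m2 = a.b.0 + a.0\{b} ⊢ =a=> m3, =a=> m4
  m3 = 0\{b} ⊢ deadlocked
  m4 = b.0 ⊢ =b=> m5
  m5 = 0 ⊢ deadlocked
Q's transition system — 6 states:
  n0 = a.b.(a.0\{b} + a.b.0) ⊢ =a=> n1
  n1 = b.(a.0\{b} + a.b.0) ⊢ =b=> n2
  n2 = a.0\{b} + a.b.0 ⊢ =a=> n3, =a=> n4
  n3 = 0\{b} ⊢ deadlocked
  n4 = b.0 ⊢ =b=> n5
  n5 = 0 ⊢ deadlocked
Coarsest stable partition (strong bisimilarity classes):
  B0 = {m0, n0}
  B1 = {m1, n1}
  B2 = {m2, n2}
  B3 = {m4, n4}
  B4 = {m3, m5, n3, n5}
m0 ∈ B0, n0 ∈ B0 → same block
Bisimilar ⇒ trace-equivalent.

trace-equivalent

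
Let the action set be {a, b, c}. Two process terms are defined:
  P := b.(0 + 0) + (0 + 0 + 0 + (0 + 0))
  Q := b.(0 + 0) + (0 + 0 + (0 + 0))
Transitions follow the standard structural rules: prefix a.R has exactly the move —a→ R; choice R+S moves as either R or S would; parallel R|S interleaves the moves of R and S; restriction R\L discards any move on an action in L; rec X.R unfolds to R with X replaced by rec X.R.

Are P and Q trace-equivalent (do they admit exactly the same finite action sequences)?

trace-equivalent

P's transition system — 2 states:
  s0 = b.(0 + 0) + (0 + 0 + 0 + (0 + 0)) ⊢ —b→ s1
  s1 = 0 + 0 ⊢ (no moves)
Q's transition system — 2 states:
  t0 = b.(0 + 0) + (0 + 0 + (0 + 0)) ⊢ —b→ t1
  t1 = 0 + 0 ⊢ (no moves)
Coarsest stable partition (strong bisimilarity classes):
  B0 = {s0, t0}
  B1 = {s1, t1}
s0 ∈ B0, t0 ∈ B0 → same block
Bisimilar ⇒ trace-equivalent.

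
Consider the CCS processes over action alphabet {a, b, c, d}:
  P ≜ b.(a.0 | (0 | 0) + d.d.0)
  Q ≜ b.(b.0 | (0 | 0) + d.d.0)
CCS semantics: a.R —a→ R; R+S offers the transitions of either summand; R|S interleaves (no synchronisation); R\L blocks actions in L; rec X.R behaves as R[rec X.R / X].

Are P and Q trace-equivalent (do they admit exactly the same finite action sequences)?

traces(P) ≠ traces(Q) — witness ⟨ba⟩

LTS(P): 5 reachable states
  m0 = b.(a.0 | (0 | 0) + d.d.0) ⊢ --b--▸ m1
  m1 = a.0 | (0 | 0) + d.d.0 ⊢ --a--▸ m2, --d--▸ m3
  m2 = 0 | (0 | 0) ⊢ deadlocked
  m3 = d.0 ⊢ --d--▸ m4
  m4 = 0 ⊢ deadlocked
LTS(Q): 5 reachable states
  n0 = b.(b.0 | (0 | 0) + d.d.0) ⊢ --b--▸ n1
  n1 = b.0 | (0 | 0) + d.d.0 ⊢ --b--▸ n2, --d--▸ n3
  n2 = 0 | (0 | 0) ⊢ deadlocked
  n3 = d.0 ⊢ --d--▸ n4
  n4 = 0 ⊢ deadlocked
Executing ba from P (initial set {m0}):
  step 1 (b): {m1}
  step 2 (a): {m2}
  — P admits the full trace.
Executing ba from Q (initial set {n0}):
  step 1 (b): {n1}
  step 2 (a): no successor for Q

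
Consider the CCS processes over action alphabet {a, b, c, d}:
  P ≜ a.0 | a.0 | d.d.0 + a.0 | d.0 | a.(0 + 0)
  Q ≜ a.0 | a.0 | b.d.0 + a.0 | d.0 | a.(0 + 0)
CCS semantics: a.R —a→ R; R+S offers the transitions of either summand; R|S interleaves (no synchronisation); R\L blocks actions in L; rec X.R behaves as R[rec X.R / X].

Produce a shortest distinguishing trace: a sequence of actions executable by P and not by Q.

P's transition system — 19 states:
  u0 = a.0 | a.0 | d.d.0 + a.0 | d.0 | a.(0 + 0) :: —a→ u1, —a→ u2, —a→ u3, —a→ u4, —d→ u5, —d→ u6
  u1 = 0 | a.0 | d.d.0 :: —a→ u7, —d→ u8
  u2 = 0 | d.0 | a.(0 + 0) :: —a→ u9, —d→ u10
  u3 = a.0 | 0 | d.d.0 :: —a→ u7, —d→ u11
  u4 = a.0 | d.0 | (0 + 0) :: —a→ u9, —d→ u12
  u5 = a.0 | 0 | a.(0 + 0) :: —a→ u10, —a→ u12
  u6 = a.0 | a.0 | d.0 :: —a→ u11, —a→ u8, —d→ u13
  u7 = 0 | 0 | d.d.0 :: —d→ u14
  u8 = 0 | a.0 | d.0 :: —a→ u14, —d→ u15
  u9 = 0 | d.0 | (0 + 0) :: —d→ u16
  u10 = 0 | 0 | a.(0 + 0) :: —a→ u16
  u11 = a.0 | 0 | d.0 :: —a→ u14, —d→ u17
  u12 = a.0 | 0 | (0 + 0) :: —a→ u16
  u13 = a.0 | a.0 | 0 :: —a→ u15, —a→ u17
  u14 = 0 | 0 | d.0 :: —d→ u18
  u15 = 0 | a.0 | 0 :: —a→ u18
  u16 = 0 | 0 | (0 + 0) :: (no moves)
  u17 = a.0 | 0 | 0 :: —a→ u18
  u18 = 0 | 0 | 0 :: (no moves)
Q's transition system — 19 states:
  v0 = a.0 | a.0 | b.d.0 + a.0 | d.0 | a.(0 + 0) :: —a→ v1, —a→ v2, —a→ v3, —a→ v4, —b→ v5, —d→ v6
  v1 = 0 | a.0 | b.d.0 :: —a→ v7, —b→ v8
  v2 = 0 | d.0 | a.(0 + 0) :: —a→ v9, —d→ v10
  v3 = a.0 | 0 | b.d.0 :: —a→ v7, —b→ v11
  v4 = a.0 | d.0 | (0 + 0) :: —a→ v9, —d→ v12
  v5 = a.0 | a.0 | d.0 :: —a→ v11, —a→ v8, —d→ v13
  v6 = a.0 | 0 | a.(0 + 0) :: —a→ v10, —a→ v12
  v7 = 0 | 0 | b.d.0 :: —b→ v14
  v8 = 0 | a.0 | d.0 :: —a→ v14, —d→ v15
  v9 = 0 | d.0 | (0 + 0) :: —d→ v16
  v10 = 0 | 0 | a.(0 + 0) :: —a→ v16
  v11 = a.0 | 0 | d.0 :: —a→ v14, —d→ v17
  v12 = a.0 | 0 | (0 + 0) :: —a→ v16
  v13 = a.0 | a.0 | 0 :: —a→ v15, —a→ v17
  v14 = 0 | 0 | d.0 :: —d→ v18
  v15 = 0 | a.0 | 0 :: —a→ v18
  v16 = 0 | 0 | (0 + 0) :: (no moves)
  v17 = a.0 | 0 | 0 :: —a→ v18
  v18 = 0 | 0 | 0 :: (no moves)
Trace ⟨dd⟩ through P, begin at {u0}:
  step 1 (d): {u5, u6}
  step 2 (d): {u13}
  ✓ P
Trace ⟨dd⟩ through Q, begin at {v0}:
  step 1 (d): {v6}
  step 2 (d): ∅ (Q stuck)

dd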